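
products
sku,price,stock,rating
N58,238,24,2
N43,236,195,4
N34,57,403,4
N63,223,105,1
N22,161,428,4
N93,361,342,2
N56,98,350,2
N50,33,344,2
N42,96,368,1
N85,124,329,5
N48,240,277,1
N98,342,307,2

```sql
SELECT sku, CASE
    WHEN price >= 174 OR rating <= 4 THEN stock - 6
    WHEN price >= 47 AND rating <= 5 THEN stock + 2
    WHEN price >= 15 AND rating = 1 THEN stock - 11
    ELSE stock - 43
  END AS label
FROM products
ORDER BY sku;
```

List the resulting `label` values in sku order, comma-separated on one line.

422, 397, 362, 189, 271, 338, 344, 18, 99, 331, 336, 301

sku=N22: price >= 174 OR rating <= 4 → 422
sku=N34: price >= 174 OR rating <= 4 → 397
sku=N42: price >= 174 OR rating <= 4 → 362
sku=N43: price >= 174 OR rating <= 4 → 189
sku=N48: price >= 174 OR rating <= 4 → 271
sku=N50: price >= 174 OR rating <= 4 → 338
sku=N56: price >= 174 OR rating <= 4 → 344
sku=N58: price >= 174 OR rating <= 4 → 18
sku=N63: price >= 174 OR rating <= 4 → 99
sku=N85: price >= 47 AND rating <= 5 → 331
sku=N93: price >= 174 OR rating <= 4 → 336
sku=N98: price >= 174 OR rating <= 4 → 301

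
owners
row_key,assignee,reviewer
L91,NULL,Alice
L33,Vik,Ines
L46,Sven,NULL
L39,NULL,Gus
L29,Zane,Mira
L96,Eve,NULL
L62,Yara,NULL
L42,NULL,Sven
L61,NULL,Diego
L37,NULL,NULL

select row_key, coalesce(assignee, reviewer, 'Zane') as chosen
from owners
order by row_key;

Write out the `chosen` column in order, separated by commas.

row_key=L29: assignee=Zane → Zane
row_key=L33: assignee=Vik → Vik
row_key=L37: assignee=NULL, reviewer=NULL, → literal Zane → Zane
row_key=L39: assignee=NULL, reviewer=Gus → Gus
row_key=L42: assignee=NULL, reviewer=Sven → Sven
row_key=L46: assignee=Sven → Sven
row_key=L61: assignee=NULL, reviewer=Diego → Diego
row_key=L62: assignee=Yara → Yara
row_key=L91: assignee=NULL, reviewer=Alice → Alice
row_key=L96: assignee=Eve → Eve

Zane, Vik, Zane, Gus, Sven, Sven, Diego, Yara, Alice, Eve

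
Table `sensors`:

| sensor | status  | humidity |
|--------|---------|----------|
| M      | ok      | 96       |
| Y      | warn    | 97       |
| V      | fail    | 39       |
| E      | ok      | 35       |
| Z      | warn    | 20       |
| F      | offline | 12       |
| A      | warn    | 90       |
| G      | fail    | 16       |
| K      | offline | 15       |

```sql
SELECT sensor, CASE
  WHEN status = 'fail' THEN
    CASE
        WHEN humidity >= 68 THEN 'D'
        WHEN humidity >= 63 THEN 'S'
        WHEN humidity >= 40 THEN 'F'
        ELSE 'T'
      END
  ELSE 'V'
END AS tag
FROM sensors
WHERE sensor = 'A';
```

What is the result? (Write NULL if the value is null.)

sensor = A: status=warn, humidity=90.
status='warn' → outer ELSE → V

V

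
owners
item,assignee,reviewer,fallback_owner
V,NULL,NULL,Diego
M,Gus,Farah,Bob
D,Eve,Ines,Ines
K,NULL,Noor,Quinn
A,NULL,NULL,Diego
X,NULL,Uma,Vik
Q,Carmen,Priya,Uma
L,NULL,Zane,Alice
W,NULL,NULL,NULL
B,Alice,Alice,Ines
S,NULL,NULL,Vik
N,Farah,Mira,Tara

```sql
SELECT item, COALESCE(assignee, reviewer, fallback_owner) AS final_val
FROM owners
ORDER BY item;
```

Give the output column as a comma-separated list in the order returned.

Diego, Alice, Eve, Noor, Zane, Gus, Farah, Carmen, Vik, Diego, NULL, Uma

item=A: assignee=NULL, reviewer=NULL, fallback_owner=Diego → Diego
item=B: assignee=Alice → Alice
item=D: assignee=Eve → Eve
item=K: assignee=NULL, reviewer=Noor → Noor
item=L: assignee=NULL, reviewer=Zane → Zane
item=M: assignee=Gus → Gus
item=N: assignee=Farah → Farah
item=Q: assignee=Carmen → Carmen
item=S: assignee=NULL, reviewer=NULL, fallback_owner=Vik → Vik
item=V: assignee=NULL, reviewer=NULL, fallback_owner=Diego → Diego
item=W: assignee=NULL, reviewer=NULL, fallback_owner=NULL (all NULL) → NULL
item=X: assignee=NULL, reviewer=Uma → Uma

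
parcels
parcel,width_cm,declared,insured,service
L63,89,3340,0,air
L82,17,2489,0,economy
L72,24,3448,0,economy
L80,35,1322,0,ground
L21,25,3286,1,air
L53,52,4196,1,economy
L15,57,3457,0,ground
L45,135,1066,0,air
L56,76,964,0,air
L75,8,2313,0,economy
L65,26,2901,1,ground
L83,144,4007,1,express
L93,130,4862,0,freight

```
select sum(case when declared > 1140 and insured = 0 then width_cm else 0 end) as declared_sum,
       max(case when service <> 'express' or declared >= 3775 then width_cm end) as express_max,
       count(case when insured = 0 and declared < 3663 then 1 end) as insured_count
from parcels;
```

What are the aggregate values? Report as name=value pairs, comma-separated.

declared_sum=360, express_max=144, insured_count=8

[declared_sum: declared > 1140 and insured = 0]
parcel=L63: ✓ → 89
parcel=L82: ✓ → 17
parcel=L72: ✓ → 24
parcel=L80: ✓ → 35
parcel=L21: ✗
parcel=L53: ✗
parcel=L15: ✓ → 57
parcel=L45: ✗
parcel=L56: ✗
parcel=L75: ✓ → 8
parcel=L65: ✗
parcel=L83: ✗
parcel=L93: ✓ → 130
declared_sum = 89 + 17 + 24 + 35 + 57 + 8 + 130 = 360
—
[express_max: service <> 'express' or declared >= 3775]
parcel=L63: ✓ → 89
parcel=L82: ✓ → 17
parcel=L72: ✓ → 24
parcel=L80: ✓ → 35
parcel=L21: ✓ → 25
parcel=L53: ✓ → 52
parcel=L15: ✓ → 57
parcel=L45: ✓ → 135
parcel=L56: ✓ → 76
parcel=L75: ✓ → 8
parcel=L65: ✓ → 26
parcel=L83: ✓ → 144
parcel=L93: ✓ → 130
express_max = MAX(89, 17, 24, 35, 25, 52, 57, 135, 76, 8, 26, 144, 130) = 144
—
[insured_count: insured = 0 and declared < 3663]
parcel=L63: ✓ → 1
parcel=L82: ✓ → 1
parcel=L72: ✓ → 1
parcel=L80: ✓ → 1
parcel=L21: ✗
parcel=L53: ✗
parcel=L15: ✓ → 1
parcel=L45: ✓ → 1
parcel=L56: ✓ → 1
parcel=L75: ✓ → 1
parcel=L65: ✗
parcel=L83: ✗
parcel=L93: ✗
insured_count = COUNT(1, 1, 1, 1, 1, 1, 1, 1) = 8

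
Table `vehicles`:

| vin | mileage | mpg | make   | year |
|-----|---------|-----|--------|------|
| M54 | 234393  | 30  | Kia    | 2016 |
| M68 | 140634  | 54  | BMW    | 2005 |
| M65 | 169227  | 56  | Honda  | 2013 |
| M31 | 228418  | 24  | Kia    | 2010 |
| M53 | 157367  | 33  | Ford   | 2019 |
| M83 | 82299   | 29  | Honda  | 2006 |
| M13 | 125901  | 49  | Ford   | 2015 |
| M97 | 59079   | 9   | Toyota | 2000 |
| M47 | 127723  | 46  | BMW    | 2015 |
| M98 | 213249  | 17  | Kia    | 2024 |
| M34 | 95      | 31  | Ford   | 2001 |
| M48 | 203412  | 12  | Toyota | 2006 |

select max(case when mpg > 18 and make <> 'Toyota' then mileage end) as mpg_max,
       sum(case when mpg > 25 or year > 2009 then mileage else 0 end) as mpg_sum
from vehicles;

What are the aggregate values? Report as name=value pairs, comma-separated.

mpg_max=234393, mpg_sum=1479306

[mpg_max: mpg > 18 and make <> 'Toyota']
vin=M54: ✓ → 234393
vin=M68: ✓ → 140634
vin=M65: ✓ → 169227
vin=M31: ✓ → 228418
vin=M53: ✓ → 157367
vin=M83: ✓ → 82299
vin=M13: ✓ → 125901
vin=M97: ✗
vin=M47: ✓ → 127723
vin=M98: ✗
vin=M34: ✓ → 95
vin=M48: ✗
mpg_max = MAX(234393, 140634, 169227, 228418, 157367, 82299, 125901, 127723, 95) = 234393
—
[mpg_sum: mpg > 25 or year > 2009]
vin=M54: ✓ → 234393
vin=M68: ✓ → 140634
vin=M65: ✓ → 169227
vin=M31: ✓ → 228418
vin=M53: ✓ → 157367
vin=M83: ✓ → 82299
vin=M13: ✓ → 125901
vin=M97: ✗
vin=M47: ✓ → 127723
vin=M98: ✓ → 213249
vin=M34: ✓ → 95
vin=M48: ✗
mpg_sum = 234393 + 140634 + 169227 + 228418 + 157367 + 82299 + 125901 + 127723 + 213249 + 95 = 1479306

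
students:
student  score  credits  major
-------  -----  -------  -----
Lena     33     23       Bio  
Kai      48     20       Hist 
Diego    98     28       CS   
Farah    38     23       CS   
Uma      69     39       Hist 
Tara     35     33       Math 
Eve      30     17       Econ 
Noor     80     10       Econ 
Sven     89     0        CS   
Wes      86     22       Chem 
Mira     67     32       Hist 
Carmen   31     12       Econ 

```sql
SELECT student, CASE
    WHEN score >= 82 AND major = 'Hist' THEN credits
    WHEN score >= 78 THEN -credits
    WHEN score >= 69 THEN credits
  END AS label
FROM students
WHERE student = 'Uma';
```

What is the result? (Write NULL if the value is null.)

39

student = Uma: score=69, credits=39, major=Hist.
score >= 82 AND major = 'Hist' → false
score >= 78 → false
score >= 69 → true → 39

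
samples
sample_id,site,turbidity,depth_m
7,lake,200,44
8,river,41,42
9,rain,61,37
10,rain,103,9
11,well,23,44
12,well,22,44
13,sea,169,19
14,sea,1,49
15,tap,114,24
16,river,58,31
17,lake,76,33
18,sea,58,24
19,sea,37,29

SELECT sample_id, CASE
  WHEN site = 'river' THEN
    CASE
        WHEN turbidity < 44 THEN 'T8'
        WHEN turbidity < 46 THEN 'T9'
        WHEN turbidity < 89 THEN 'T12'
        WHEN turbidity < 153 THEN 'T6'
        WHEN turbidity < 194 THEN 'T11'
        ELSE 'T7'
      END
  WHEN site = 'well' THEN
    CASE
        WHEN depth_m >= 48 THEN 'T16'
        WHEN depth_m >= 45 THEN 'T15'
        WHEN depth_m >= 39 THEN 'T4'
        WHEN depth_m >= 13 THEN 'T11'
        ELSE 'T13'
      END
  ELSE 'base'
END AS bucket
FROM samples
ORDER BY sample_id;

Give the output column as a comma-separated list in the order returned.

sample_id=7: site='lake' → outer ELSE → base
sample_id=8: site='river' → inner[turbidity < 44] → T8
sample_id=9: site='rain' → outer ELSE → base
sample_id=10: site='rain' → outer ELSE → base
sample_id=11: site='well' → inner[depth_m >= 39] → T4
sample_id=12: site='well' → inner[depth_m >= 39] → T4
sample_id=13: site='sea' → outer ELSE → base
sample_id=14: site='sea' → outer ELSE → base
sample_id=15: site='tap' → outer ELSE → base
sample_id=16: site='river' → inner[turbidity < 89] → T12
sample_id=17: site='lake' → outer ELSE → base
sample_id=18: site='sea' → outer ELSE → base
sample_id=19: site='sea' → outer ELSE → base

base, T8, base, base, T4, T4, base, base, base, T12, base, base, base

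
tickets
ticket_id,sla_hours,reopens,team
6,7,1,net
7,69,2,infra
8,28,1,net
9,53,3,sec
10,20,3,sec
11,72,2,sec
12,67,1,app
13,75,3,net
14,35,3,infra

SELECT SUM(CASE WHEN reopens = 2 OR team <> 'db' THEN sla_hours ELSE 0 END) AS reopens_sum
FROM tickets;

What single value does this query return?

ticket_id=6: ✓ → 7
ticket_id=7: ✓ → 69
ticket_id=8: ✓ → 28
ticket_id=9: ✓ → 53
ticket_id=10: ✓ → 20
ticket_id=11: ✓ → 72
ticket_id=12: ✓ → 67
ticket_id=13: ✓ → 75
ticket_id=14: ✓ → 35
reopens_sum = 7 + 69 + 28 + 53 + 20 + 72 + 67 + 75 + 35 = 426

426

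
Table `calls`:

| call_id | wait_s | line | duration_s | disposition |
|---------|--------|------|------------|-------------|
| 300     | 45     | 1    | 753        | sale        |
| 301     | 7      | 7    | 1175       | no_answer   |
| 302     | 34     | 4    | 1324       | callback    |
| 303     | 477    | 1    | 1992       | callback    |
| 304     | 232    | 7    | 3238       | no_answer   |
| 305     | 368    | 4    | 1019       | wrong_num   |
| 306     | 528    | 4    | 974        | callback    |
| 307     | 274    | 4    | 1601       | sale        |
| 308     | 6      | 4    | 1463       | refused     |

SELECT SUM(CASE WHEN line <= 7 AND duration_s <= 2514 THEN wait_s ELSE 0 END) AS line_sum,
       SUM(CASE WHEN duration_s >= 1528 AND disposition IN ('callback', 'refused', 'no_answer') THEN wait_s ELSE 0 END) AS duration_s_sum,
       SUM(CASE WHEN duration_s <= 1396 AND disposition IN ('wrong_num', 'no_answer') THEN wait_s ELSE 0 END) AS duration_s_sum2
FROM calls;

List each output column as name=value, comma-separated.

line_sum=1739, duration_s_sum=709, duration_s_sum2=375

[line_sum: line <= 7 AND duration_s <= 2514]
call_id=300: ✓ → 45
call_id=301: ✓ → 7
call_id=302: ✓ → 34
call_id=303: ✓ → 477
call_id=304: ✗
call_id=305: ✓ → 368
call_id=306: ✓ → 528
call_id=307: ✓ → 274
call_id=308: ✓ → 6
line_sum = 45 + 7 + 34 + 477 + 368 + 528 + 274 + 6 = 1739
—
[duration_s_sum: duration_s >= 1528 AND disposition IN ('callback', 'refused', 'no_answer')]
call_id=300: ✗
call_id=301: ✗
call_id=302: ✗
call_id=303: ✓ → 477
call_id=304: ✓ → 232
call_id=305: ✗
call_id=306: ✗
call_id=307: ✗
call_id=308: ✗
duration_s_sum = 477 + 232 = 709
—
[duration_s_sum2: duration_s <= 1396 AND disposition IN ('wrong_num', 'no_answer')]
call_id=300: ✗
call_id=301: ✓ → 7
call_id=302: ✗
call_id=303: ✗
call_id=304: ✗
call_id=305: ✓ → 368
call_id=306: ✗
call_id=307: ✗
call_id=308: ✗
duration_s_sum2 = 7 + 368 = 375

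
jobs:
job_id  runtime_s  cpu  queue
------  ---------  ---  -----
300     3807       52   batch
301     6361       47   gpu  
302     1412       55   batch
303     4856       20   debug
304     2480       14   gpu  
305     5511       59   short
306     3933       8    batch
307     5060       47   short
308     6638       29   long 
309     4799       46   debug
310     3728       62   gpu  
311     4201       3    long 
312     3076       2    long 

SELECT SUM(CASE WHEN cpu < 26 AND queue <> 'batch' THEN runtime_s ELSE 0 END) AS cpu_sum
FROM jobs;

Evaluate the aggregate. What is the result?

14613

job_id=300: ✗
job_id=301: ✗
job_id=302: ✗
job_id=303: ✓ → 4856
job_id=304: ✓ → 2480
job_id=305: ✗
job_id=306: ✗
job_id=307: ✗
job_id=308: ✗
job_id=309: ✗
job_id=310: ✗
job_id=311: ✓ → 4201
job_id=312: ✓ → 3076
cpu_sum = 4856 + 2480 + 4201 + 3076 = 14613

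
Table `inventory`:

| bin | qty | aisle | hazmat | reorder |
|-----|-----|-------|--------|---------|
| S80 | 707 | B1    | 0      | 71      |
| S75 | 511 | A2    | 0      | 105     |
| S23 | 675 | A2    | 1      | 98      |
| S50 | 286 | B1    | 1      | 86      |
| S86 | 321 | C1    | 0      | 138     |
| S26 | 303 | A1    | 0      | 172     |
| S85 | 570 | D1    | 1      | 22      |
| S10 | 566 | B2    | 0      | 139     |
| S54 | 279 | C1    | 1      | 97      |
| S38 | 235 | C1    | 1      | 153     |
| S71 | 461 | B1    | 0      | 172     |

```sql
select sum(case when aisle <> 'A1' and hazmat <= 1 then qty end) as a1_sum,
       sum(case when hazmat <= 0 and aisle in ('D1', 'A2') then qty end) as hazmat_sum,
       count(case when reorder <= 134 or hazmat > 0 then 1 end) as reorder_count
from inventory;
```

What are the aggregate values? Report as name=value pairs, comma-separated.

[a1_sum: aisle <> 'A1' and hazmat <= 1]
bin=S80: ✓ → 707
bin=S75: ✓ → 511
bin=S23: ✓ → 675
bin=S50: ✓ → 286
bin=S86: ✓ → 321
bin=S26: ✗
bin=S85: ✓ → 570
bin=S10: ✓ → 566
bin=S54: ✓ → 279
bin=S38: ✓ → 235
bin=S71: ✓ → 461
a1_sum = 707 + 511 + 675 + 286 + 321 + 570 + 566 + 279 + 235 + 461 = 4611
—
[hazmat_sum: hazmat <= 0 and aisle in ('D1', 'A2')]
bin=S80: ✗
bin=S75: ✓ → 511
bin=S23: ✗
bin=S50: ✗
bin=S86: ✗
bin=S26: ✗
bin=S85: ✗
bin=S10: ✗
bin=S54: ✗
bin=S38: ✗
bin=S71: ✗
hazmat_sum = 511
—
[reorder_count: reorder <= 134 or hazmat > 0]
bin=S80: ✓ → 1
bin=S75: ✓ → 1
bin=S23: ✓ → 1
bin=S50: ✓ → 1
bin=S86: ✗
bin=S26: ✗
bin=S85: ✓ → 1
bin=S10: ✗
bin=S54: ✓ → 1
bin=S38: ✓ → 1
bin=S71: ✗
reorder_count = COUNT(1, 1, 1, 1, 1, 1, 1) = 7

a1_sum=4611, hazmat_sum=511, reorder_count=7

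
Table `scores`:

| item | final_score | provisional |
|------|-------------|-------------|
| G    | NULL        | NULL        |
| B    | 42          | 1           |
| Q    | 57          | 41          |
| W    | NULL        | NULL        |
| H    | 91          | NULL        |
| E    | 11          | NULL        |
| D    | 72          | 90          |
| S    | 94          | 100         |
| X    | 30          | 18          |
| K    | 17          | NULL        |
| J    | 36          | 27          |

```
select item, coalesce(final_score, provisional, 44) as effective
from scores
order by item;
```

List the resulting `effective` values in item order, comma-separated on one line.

42, 72, 11, 44, 91, 36, 17, 57, 94, 44, 30

item=B: final_score=42 → 42
item=D: final_score=72 → 72
item=E: final_score=11 → 11
item=G: final_score=NULL, provisional=NULL, → literal 44 → 44
item=H: final_score=91 → 91
item=J: final_score=36 → 36
item=K: final_score=17 → 17
item=Q: final_score=57 → 57
item=S: final_score=94 → 94
item=W: final_score=NULL, provisional=NULL, → literal 44 → 44
item=X: final_score=30 → 30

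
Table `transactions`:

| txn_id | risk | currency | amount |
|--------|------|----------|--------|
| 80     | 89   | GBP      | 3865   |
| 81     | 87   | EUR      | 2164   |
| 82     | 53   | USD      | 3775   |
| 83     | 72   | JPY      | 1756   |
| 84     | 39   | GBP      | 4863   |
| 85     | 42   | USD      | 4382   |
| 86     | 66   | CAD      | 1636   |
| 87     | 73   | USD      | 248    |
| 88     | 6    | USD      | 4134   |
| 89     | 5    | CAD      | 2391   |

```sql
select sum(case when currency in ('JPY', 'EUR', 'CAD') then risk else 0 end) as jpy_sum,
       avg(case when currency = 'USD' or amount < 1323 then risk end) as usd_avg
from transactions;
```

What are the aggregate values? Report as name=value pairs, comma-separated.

jpy_sum=230, usd_avg=43.5

[jpy_sum: currency in ('JPY', 'EUR', 'CAD')]
txn_id=80: ✗
txn_id=81: ✓ → 87
txn_id=82: ✗
txn_id=83: ✓ → 72
txn_id=84: ✗
txn_id=85: ✗
txn_id=86: ✓ → 66
txn_id=87: ✗
txn_id=88: ✗
txn_id=89: ✓ → 5
jpy_sum = 87 + 72 + 66 + 5 = 230
—
[usd_avg: currency = 'USD' or amount < 1323]
txn_id=80: ✗
txn_id=81: ✗
txn_id=82: ✓ → 53
txn_id=83: ✗
txn_id=84: ✗
txn_id=85: ✓ → 42
txn_id=86: ✗
txn_id=87: ✓ → 73
txn_id=88: ✓ → 6
txn_id=89: ✗
usd_avg = (53 + 42 + 73 + 6) / 4 = 43.5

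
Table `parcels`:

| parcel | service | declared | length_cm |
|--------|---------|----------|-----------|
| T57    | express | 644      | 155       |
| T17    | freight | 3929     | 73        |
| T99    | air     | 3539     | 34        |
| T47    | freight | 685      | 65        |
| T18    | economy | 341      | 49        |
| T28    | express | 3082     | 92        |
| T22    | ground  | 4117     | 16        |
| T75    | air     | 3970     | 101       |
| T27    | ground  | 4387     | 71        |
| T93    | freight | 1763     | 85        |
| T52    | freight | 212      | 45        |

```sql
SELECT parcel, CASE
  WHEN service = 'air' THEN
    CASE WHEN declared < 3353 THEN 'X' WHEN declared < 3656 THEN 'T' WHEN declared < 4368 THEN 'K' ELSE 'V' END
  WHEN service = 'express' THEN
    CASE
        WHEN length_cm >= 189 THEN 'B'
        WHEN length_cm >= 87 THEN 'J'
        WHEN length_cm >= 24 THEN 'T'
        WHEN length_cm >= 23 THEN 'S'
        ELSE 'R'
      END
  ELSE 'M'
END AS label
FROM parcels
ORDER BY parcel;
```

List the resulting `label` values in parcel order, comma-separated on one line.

M, M, M, M, J, M, M, J, K, M, T

parcel=T17: service='freight' → outer ELSE → M
parcel=T18: service='economy' → outer ELSE → M
parcel=T22: service='ground' → outer ELSE → M
parcel=T27: service='ground' → outer ELSE → M
parcel=T28: service='express' → inner[length_cm >= 87] → J
parcel=T47: service='freight' → outer ELSE → M
parcel=T52: service='freight' → outer ELSE → M
parcel=T57: service='express' → inner[length_cm >= 87] → J
parcel=T75: service='air' → inner[declared < 4368] → K
parcel=T93: service='freight' → outer ELSE → M
parcel=T99: service='air' → inner[declared < 3656] → T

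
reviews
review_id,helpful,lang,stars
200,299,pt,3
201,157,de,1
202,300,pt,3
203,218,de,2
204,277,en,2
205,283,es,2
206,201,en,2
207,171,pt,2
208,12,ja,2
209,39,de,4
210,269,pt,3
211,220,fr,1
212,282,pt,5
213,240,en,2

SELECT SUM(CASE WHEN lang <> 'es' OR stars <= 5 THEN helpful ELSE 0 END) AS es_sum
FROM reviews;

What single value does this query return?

2968

review_id=200: ✓ → 299
review_id=201: ✓ → 157
review_id=202: ✓ → 300
review_id=203: ✓ → 218
review_id=204: ✓ → 277
review_id=205: ✓ → 283
review_id=206: ✓ → 201
review_id=207: ✓ → 171
review_id=208: ✓ → 12
review_id=209: ✓ → 39
review_id=210: ✓ → 269
review_id=211: ✓ → 220
review_id=212: ✓ → 282
review_id=213: ✓ → 240
es_sum = 299 + 157 + 300 + 218 + 277 + 283 + 201 + 171 + 12 + 39 + 269 + 220 + 282 + 240 = 2968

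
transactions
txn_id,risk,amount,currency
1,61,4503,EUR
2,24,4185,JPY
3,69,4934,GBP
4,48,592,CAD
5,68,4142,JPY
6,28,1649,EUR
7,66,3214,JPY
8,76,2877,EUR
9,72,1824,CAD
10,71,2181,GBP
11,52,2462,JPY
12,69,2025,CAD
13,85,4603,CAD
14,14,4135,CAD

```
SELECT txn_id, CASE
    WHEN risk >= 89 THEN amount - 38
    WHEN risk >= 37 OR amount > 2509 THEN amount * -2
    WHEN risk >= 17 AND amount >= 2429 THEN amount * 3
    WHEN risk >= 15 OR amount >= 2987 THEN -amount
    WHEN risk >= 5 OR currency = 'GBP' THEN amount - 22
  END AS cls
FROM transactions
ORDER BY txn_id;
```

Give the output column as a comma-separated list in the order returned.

txn_id=1: risk >= 37 OR amount > 2509 → -9006
txn_id=2: risk >= 37 OR amount > 2509 → -8370
txn_id=3: risk >= 37 OR amount > 2509 → -9868
txn_id=4: risk >= 37 OR amount > 2509 → -1184
txn_id=5: risk >= 37 OR amount > 2509 → -8284
txn_id=6: risk >= 15 OR amount >= 2987 → -1649
txn_id=7: risk >= 37 OR amount > 2509 → -6428
txn_id=8: risk >= 37 OR amount > 2509 → -5754
txn_id=9: risk >= 37 OR amount > 2509 → -3648
txn_id=10: risk >= 37 OR amount > 2509 → -4362
txn_id=11: risk >= 37 OR amount > 2509 → -4924
txn_id=12: risk >= 37 OR amount > 2509 → -4050
txn_id=13: risk >= 37 OR amount > 2509 → -9206
txn_id=14: risk >= 37 OR amount > 2509 → -8270

-9006, -8370, -9868, -1184, -8284, -1649, -6428, -5754, -3648, -4362, -4924, -4050, -9206, -8270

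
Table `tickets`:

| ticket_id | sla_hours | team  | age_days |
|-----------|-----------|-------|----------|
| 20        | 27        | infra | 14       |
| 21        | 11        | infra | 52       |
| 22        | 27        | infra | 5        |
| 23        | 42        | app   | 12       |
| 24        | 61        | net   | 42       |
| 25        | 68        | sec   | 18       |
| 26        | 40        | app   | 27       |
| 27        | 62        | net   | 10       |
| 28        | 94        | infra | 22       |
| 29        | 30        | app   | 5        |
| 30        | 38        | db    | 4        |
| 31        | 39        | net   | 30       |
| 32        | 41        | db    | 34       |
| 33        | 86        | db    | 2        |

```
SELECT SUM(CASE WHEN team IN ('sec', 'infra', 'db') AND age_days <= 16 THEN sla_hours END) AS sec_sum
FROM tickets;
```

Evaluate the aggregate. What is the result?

ticket_id=20: ✓ → 27
ticket_id=21: ✗
ticket_id=22: ✓ → 27
ticket_id=23: ✗
ticket_id=24: ✗
ticket_id=25: ✗
ticket_id=26: ✗
ticket_id=27: ✗
ticket_id=28: ✗
ticket_id=29: ✗
ticket_id=30: ✓ → 38
ticket_id=31: ✗
ticket_id=32: ✗
ticket_id=33: ✓ → 86
sec_sum = 27 + 27 + 38 + 86 = 178

178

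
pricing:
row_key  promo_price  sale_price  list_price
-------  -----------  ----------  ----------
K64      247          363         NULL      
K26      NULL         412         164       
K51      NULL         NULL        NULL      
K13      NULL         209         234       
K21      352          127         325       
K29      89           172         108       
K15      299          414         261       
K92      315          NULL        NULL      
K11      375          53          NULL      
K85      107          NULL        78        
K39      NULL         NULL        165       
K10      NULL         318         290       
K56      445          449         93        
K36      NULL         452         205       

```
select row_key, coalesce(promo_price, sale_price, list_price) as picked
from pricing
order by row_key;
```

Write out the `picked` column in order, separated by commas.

row_key=K10: promo_price=NULL, sale_price=318 → 318
row_key=K11: promo_price=375 → 375
row_key=K13: promo_price=NULL, sale_price=209 → 209
row_key=K15: promo_price=299 → 299
row_key=K21: promo_price=352 → 352
row_key=K26: promo_price=NULL, sale_price=412 → 412
row_key=K29: promo_price=89 → 89
row_key=K36: promo_price=NULL, sale_price=452 → 452
row_key=K39: promo_price=NULL, sale_price=NULL, list_price=165 → 165
row_key=K51: promo_price=NULL, sale_price=NULL, list_price=NULL (all NULL) → NULL
row_key=K56: promo_price=445 → 445
row_key=K64: promo_price=247 → 247
row_key=K85: promo_price=107 → 107
row_key=K92: promo_price=315 → 315

318, 375, 209, 299, 352, 412, 89, 452, 165, NULL, 445, 247, 107, 315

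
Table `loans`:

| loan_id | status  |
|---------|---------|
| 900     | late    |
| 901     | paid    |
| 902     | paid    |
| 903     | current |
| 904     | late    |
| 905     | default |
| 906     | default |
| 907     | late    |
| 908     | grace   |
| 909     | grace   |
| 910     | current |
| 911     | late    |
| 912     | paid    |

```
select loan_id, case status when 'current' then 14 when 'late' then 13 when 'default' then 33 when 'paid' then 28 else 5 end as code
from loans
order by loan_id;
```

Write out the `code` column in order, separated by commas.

loan_id=900: status='late' → 13
loan_id=901: status='paid' → 28
loan_id=902: status='paid' → 28
loan_id=903: status='current' → 14
loan_id=904: status='late' → 13
loan_id=905: status='default' → 33
loan_id=906: status='default' → 33
loan_id=907: status='late' → 13
loan_id=908: ELSE → 5
loan_id=909: ELSE → 5
loan_id=910: status='current' → 14
loan_id=911: status='late' → 13
loan_id=912: status='paid' → 28

13, 28, 28, 14, 13, 33, 33, 13, 5, 5, 14, 13, 28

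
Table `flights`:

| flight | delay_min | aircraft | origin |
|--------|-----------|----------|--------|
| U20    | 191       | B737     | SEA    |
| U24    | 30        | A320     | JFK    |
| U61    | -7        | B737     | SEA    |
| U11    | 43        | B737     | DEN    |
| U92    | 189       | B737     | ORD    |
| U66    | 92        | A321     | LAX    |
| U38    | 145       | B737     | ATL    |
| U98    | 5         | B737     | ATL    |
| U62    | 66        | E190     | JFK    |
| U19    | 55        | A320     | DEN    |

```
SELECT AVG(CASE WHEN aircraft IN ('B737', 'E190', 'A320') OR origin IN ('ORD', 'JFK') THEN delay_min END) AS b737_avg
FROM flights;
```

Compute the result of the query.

flight=U20: ✓ → 191
flight=U24: ✓ → 30
flight=U61: ✓ → -7
flight=U11: ✓ → 43
flight=U92: ✓ → 189
flight=U66: ✗
flight=U38: ✓ → 145
flight=U98: ✓ → 5
flight=U62: ✓ → 66
flight=U19: ✓ → 55
b737_avg = (191 + 30 + -7 + 43 + 189 + 145 + 5 + 66 + 55) / 9 = 79.6666666667

79.6666666667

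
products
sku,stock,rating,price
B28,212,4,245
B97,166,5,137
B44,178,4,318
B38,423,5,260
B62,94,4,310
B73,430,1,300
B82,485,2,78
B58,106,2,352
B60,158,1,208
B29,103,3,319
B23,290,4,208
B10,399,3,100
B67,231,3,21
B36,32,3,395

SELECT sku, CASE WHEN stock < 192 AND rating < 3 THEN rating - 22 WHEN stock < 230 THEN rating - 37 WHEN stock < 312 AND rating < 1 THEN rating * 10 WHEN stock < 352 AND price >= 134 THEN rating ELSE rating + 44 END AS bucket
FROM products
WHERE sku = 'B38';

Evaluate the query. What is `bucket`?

sku = B38: stock=423, rating=5, price=260.
stock < 192 AND rating < 3 → false
stock < 230 → false
stock < 312 AND rating < 1 → false
stock < 352 AND price >= 134 → false
No prior WHEN matched → ELSE → 49

49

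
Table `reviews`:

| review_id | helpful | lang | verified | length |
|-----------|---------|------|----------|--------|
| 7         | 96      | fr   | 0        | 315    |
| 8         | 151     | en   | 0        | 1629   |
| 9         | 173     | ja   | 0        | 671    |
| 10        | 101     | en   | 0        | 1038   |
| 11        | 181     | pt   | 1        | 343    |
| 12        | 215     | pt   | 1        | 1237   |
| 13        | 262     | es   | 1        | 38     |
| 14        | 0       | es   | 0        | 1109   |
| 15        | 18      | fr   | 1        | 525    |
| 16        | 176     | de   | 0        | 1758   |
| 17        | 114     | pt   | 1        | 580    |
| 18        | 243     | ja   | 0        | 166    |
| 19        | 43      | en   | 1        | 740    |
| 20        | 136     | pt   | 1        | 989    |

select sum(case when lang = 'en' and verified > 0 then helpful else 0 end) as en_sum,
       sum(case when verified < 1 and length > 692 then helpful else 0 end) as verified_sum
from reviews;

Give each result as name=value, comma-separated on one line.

[en_sum: lang = 'en' and verified > 0]
review_id=7: ✗
review_id=8: ✗
review_id=9: ✗
review_id=10: ✗
review_id=11: ✗
review_id=12: ✗
review_id=13: ✗
review_id=14: ✗
review_id=15: ✗
review_id=16: ✗
review_id=17: ✗
review_id=18: ✗
review_id=19: ✓ → 43
review_id=20: ✗
en_sum = 43
—
[verified_sum: verified < 1 and length > 692]
review_id=7: ✗
review_id=8: ✓ → 151
review_id=9: ✗
review_id=10: ✓ → 101
review_id=11: ✗
review_id=12: ✗
review_id=13: ✗
review_id=14: ✓ → 0
review_id=15: ✗
review_id=16: ✓ → 176
review_id=17: ✗
review_id=18: ✗
review_id=19: ✗
review_id=20: ✗
verified_sum = 151 + 101 + 176 = 428

en_sum=43, verified_sum=428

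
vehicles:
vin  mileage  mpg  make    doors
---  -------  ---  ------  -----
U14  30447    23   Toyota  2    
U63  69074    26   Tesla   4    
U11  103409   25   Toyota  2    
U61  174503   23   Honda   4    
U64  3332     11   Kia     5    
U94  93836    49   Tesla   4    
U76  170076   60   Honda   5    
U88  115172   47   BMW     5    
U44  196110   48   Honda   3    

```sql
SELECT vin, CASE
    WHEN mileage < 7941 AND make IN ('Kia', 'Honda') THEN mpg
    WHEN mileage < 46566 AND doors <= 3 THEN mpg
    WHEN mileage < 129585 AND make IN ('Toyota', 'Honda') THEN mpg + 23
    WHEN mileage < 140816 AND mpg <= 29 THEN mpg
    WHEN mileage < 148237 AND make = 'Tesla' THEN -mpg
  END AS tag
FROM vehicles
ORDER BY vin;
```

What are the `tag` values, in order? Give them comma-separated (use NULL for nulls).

vin=U11: mileage < 129585 AND make IN ('Toyota', 'Honda') → 48
vin=U14: mileage < 46566 AND doors <= 3 → 23
vin=U44: (no match → NULL) → NULL
vin=U61: (no match → NULL) → NULL
vin=U63: mileage < 140816 AND mpg <= 29 → 26
vin=U64: mileage < 7941 AND make IN ('Kia', 'Honda') → 11
vin=U76: (no match → NULL) → NULL
vin=U88: (no match → NULL) → NULL
vin=U94: mileage < 148237 AND make = 'Tesla' → -49

48, 23, NULL, NULL, 26, 11, NULL, NULL, -49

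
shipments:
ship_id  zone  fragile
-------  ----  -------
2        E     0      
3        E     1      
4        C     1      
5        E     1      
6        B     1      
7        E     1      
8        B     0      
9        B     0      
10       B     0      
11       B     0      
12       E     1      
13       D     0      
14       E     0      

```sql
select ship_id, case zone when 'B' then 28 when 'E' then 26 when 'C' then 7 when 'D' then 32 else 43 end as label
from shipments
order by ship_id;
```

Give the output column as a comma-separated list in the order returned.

26, 26, 7, 26, 28, 26, 28, 28, 28, 28, 26, 32, 26

ship_id=2: zone='E' → 26
ship_id=3: zone='E' → 26
ship_id=4: zone='C' → 7
ship_id=5: zone='E' → 26
ship_id=6: zone='B' → 28
ship_id=7: zone='E' → 26
ship_id=8: zone='B' → 28
ship_id=9: zone='B' → 28
ship_id=10: zone='B' → 28
ship_id=11: zone='B' → 28
ship_id=12: zone='E' → 26
ship_id=13: zone='D' → 32
ship_id=14: zone='E' → 26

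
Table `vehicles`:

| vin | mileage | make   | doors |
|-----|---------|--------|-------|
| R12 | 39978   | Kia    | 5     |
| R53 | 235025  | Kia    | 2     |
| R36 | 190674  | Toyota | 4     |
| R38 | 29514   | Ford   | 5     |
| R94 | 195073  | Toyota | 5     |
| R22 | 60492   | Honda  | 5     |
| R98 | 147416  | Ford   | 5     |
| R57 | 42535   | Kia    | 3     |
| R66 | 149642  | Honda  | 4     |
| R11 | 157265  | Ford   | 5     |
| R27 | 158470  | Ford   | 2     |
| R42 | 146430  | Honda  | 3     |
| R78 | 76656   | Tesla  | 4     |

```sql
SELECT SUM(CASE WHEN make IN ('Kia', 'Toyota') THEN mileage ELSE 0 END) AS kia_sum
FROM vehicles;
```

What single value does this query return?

vin=R12: ✓ → 39978
vin=R53: ✓ → 235025
vin=R36: ✓ → 190674
vin=R38: ✗
vin=R94: ✓ → 195073
vin=R22: ✗
vin=R98: ✗
vin=R57: ✓ → 42535
vin=R66: ✗
vin=R11: ✗
vin=R27: ✗
vin=R42: ✗
vin=R78: ✗
kia_sum = 39978 + 235025 + 190674 + 195073 + 42535 = 703285

703285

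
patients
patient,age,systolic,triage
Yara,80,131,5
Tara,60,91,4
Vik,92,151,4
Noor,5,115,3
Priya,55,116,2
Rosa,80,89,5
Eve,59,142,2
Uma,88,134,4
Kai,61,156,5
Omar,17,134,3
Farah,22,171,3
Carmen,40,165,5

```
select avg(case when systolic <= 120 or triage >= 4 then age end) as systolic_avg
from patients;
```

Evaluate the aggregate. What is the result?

patient=Yara: ✓ → 80
patient=Tara: ✓ → 60
patient=Vik: ✓ → 92
patient=Noor: ✓ → 5
patient=Priya: ✓ → 55
patient=Rosa: ✓ → 80
patient=Eve: ✗
patient=Uma: ✓ → 88
patient=Kai: ✓ → 61
patient=Omar: ✗
patient=Farah: ✗
patient=Carmen: ✓ → 40
systolic_avg = (80 + 60 + 92 + 5 + 55 + 80 + 88 + 61 + 40) / 9 = 62.3333333333

62.3333333333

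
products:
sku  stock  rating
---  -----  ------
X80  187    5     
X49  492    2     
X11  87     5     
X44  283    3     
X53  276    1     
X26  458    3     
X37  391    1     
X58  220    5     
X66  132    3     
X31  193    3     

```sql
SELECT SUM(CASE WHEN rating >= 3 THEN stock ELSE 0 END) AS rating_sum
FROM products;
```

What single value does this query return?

sku=X80: ✓ → 187
sku=X49: ✗
sku=X11: ✓ → 87
sku=X44: ✓ → 283
sku=X53: ✗
sku=X26: ✓ → 458
sku=X37: ✗
sku=X58: ✓ → 220
sku=X66: ✓ → 132
sku=X31: ✓ → 193
rating_sum = 187 + 87 + 283 + 458 + 220 + 132 + 193 = 1560

1560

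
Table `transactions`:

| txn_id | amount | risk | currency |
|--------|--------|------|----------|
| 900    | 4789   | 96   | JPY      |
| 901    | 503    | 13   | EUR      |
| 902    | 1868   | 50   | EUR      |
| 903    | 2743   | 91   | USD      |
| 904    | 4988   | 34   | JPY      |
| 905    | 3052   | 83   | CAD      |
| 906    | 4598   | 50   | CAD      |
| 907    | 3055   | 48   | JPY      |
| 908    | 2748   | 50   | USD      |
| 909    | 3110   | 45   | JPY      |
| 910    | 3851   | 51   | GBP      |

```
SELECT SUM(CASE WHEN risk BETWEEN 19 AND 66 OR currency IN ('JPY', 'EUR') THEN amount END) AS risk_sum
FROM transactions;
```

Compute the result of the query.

txn_id=900: ✓ → 4789
txn_id=901: ✓ → 503
txn_id=902: ✓ → 1868
txn_id=903: ✗
txn_id=904: ✓ → 4988
txn_id=905: ✗
txn_id=906: ✓ → 4598
txn_id=907: ✓ → 3055
txn_id=908: ✓ → 2748
txn_id=909: ✓ → 3110
txn_id=910: ✓ → 3851
risk_sum = 4789 + 503 + 1868 + 4988 + 4598 + 3055 + 2748 + 3110 + 3851 = 29510

29510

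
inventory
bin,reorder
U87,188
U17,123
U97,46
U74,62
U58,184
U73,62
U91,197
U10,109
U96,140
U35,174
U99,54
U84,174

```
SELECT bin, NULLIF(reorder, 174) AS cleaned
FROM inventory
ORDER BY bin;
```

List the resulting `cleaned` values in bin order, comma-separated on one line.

bin=U10: reorder=109 vs 174: differ → 109
bin=U17: reorder=123 vs 174: differ → 123
bin=U35: reorder=174 vs 174: equal → NULL
bin=U58: reorder=184 vs 174: differ → 184
bin=U73: reorder=62 vs 174: differ → 62
bin=U74: reorder=62 vs 174: differ → 62
bin=U84: reorder=174 vs 174: equal → NULL
bin=U87: reorder=188 vs 174: differ → 188
bin=U91: reorder=197 vs 174: differ → 197
bin=U96: reorder=140 vs 174: differ → 140
bin=U97: reorder=46 vs 174: differ → 46
bin=U99: reorder=54 vs 174: differ → 54

109, 123, NULL, 184, 62, 62, NULL, 188, 197, 140, 46, 54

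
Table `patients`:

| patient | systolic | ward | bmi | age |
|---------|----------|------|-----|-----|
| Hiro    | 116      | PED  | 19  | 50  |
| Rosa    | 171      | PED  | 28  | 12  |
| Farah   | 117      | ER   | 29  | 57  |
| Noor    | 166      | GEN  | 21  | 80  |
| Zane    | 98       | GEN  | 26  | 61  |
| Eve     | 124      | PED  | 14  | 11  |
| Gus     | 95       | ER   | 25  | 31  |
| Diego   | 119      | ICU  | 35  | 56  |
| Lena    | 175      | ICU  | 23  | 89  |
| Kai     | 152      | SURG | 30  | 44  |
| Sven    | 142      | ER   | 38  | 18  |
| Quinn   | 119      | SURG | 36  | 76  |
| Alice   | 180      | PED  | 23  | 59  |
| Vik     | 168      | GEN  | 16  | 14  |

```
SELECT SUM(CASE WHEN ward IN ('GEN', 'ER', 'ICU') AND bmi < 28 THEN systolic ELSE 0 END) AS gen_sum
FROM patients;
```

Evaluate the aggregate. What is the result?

patient=Hiro: ✗
patient=Rosa: ✗
patient=Farah: ✗
patient=Noor: ✓ → 166
patient=Zane: ✓ → 98
patient=Eve: ✗
patient=Gus: ✓ → 95
patient=Diego: ✗
patient=Lena: ✓ → 175
patient=Kai: ✗
patient=Sven: ✗
patient=Quinn: ✗
patient=Alice: ✗
patient=Vik: ✓ → 168
gen_sum = 166 + 98 + 95 + 175 + 168 = 702

702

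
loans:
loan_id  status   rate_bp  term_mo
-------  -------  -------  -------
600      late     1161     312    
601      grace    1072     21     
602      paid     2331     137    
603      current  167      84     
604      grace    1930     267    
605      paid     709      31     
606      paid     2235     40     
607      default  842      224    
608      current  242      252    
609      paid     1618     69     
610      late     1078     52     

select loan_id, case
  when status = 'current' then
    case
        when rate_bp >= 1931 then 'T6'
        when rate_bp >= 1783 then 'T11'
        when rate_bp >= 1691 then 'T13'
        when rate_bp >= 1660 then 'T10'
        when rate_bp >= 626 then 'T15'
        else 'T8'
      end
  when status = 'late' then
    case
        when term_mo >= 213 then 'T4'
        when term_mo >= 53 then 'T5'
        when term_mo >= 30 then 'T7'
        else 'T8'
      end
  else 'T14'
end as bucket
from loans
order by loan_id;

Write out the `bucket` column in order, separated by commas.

T4, T14, T14, T8, T14, T14, T14, T14, T8, T14, T7

loan_id=600: status='late' → inner[term_mo >= 213] → T4
loan_id=601: status='grace' → outer ELSE → T14
loan_id=602: status='paid' → outer ELSE → T14
loan_id=603: status='current' → inner[ELSE] → T8
loan_id=604: status='grace' → outer ELSE → T14
loan_id=605: status='paid' → outer ELSE → T14
loan_id=606: status='paid' → outer ELSE → T14
loan_id=607: status='default' → outer ELSE → T14
loan_id=608: status='current' → inner[ELSE] → T8
loan_id=609: status='paid' → outer ELSE → T14
loan_id=610: status='late' → inner[term_mo >= 30] → T7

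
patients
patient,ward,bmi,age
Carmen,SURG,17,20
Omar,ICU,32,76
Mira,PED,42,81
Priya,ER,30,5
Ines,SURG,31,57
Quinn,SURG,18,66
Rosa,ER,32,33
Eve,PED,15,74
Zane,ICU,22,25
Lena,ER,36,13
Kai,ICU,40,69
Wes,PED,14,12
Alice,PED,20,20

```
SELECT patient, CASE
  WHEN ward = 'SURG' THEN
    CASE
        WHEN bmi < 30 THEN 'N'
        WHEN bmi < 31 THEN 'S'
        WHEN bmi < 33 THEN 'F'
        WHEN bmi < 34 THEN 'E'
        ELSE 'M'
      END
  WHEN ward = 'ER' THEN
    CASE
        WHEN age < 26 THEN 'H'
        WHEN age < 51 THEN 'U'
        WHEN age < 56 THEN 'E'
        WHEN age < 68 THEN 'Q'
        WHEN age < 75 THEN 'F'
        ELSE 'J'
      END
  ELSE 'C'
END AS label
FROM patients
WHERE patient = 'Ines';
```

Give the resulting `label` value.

patient = Ines: ward=SURG, bmi=31, age=57.
ward='SURG' → inner[bmi < 33] → F

F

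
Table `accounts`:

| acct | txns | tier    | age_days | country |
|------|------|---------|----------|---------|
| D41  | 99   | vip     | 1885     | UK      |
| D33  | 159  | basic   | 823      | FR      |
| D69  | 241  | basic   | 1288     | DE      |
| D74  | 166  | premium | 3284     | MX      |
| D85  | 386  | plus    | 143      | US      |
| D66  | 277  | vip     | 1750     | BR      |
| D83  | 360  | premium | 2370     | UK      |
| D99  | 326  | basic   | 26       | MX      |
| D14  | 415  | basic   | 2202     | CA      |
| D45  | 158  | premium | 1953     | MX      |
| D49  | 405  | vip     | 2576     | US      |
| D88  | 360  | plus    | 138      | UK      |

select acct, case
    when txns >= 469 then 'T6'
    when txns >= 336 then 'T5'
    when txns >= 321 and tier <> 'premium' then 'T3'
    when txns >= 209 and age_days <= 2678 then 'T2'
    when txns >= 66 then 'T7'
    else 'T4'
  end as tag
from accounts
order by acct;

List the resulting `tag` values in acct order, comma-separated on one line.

acct=D14: txns >= 336 → T5
acct=D33: txns >= 66 → T7
acct=D41: txns >= 66 → T7
acct=D45: txns >= 66 → T7
acct=D49: txns >= 336 → T5
acct=D66: txns >= 209 and age_days <= 2678 → T2
acct=D69: txns >= 209 and age_days <= 2678 → T2
acct=D74: txns >= 66 → T7
acct=D83: txns >= 336 → T5
acct=D85: txns >= 336 → T5
acct=D88: txns >= 336 → T5
acct=D99: txns >= 321 and tier <> 'premium' → T3

T5, T7, T7, T7, T5, T2, T2, T7, T5, T5, T5, T3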